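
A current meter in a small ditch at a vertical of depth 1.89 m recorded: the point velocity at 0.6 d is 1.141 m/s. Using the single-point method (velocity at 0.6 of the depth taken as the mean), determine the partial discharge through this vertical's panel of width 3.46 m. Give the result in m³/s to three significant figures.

7.46 m³/s

v̄ = v₀.₆ = 1.141 m/s
q = v̄ × d × w = 1.141 × 1.89 × 3.46 = 7.461 m³/s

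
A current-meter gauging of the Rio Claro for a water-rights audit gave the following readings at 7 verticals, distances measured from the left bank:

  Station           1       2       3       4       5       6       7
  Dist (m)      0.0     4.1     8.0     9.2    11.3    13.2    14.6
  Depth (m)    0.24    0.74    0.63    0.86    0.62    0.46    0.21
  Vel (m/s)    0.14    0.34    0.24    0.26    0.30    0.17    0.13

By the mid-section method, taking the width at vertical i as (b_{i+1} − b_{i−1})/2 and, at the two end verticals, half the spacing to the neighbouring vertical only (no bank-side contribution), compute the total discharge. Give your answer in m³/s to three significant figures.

2.35 m³/s

w_1 = (4.1 − 0.0)/2 = 2.05 m; q_1 = 0.14 × 0.24 × 2.05 = 0.06888 m³/s
w_2 = (8.0 − 0.0)/2 = 4 m; q_2 = 0.34 × 0.74 × 4 = 1.006 m³/s
w_3 = (9.2 − 4.1)/2 = 2.55 m; q_3 = 0.24 × 0.63 × 2.55 = 0.3856 m³/s
w_4 = (11.3 − 8.0)/2 = 1.65 m; q_4 = 0.26 × 0.86 × 1.65 = 0.3689 m³/s
w_5 = (13.2 − 9.2)/2 = 2 m; q_5 = 0.30 × 0.62 × 2 = 0.3720 m³/s
w_6 = (14.6 − 11.3)/2 = 1.65 m; q_6 = 0.17 × 0.46 × 1.65 = 0.1290 m³/s
w_7 = (14.6 − 13.2)/2 = 0.7 m; q_7 = 0.13 × 0.21 × 0.7 = 0.01911 m³/s
Q = Σ qᵢ = 2.350 m³/s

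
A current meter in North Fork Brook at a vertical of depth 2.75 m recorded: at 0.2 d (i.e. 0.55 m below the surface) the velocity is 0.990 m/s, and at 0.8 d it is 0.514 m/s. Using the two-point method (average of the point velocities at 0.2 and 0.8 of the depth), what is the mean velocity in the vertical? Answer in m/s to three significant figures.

0.752 m/s

v̄ = (0.990 + 0.514) / 2 = 0.7520 m/s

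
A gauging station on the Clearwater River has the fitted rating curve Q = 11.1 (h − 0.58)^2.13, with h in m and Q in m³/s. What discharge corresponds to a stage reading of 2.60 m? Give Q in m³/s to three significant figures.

49.6 m³/s

Q = 11.1 × (2.60 − 0.58)^2.13 = 11.1 × 2.02^2.13 = 49.63 m³/s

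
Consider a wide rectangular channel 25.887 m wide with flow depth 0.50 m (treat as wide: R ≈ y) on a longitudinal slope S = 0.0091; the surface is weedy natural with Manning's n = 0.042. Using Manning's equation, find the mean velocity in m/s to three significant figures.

A = b·y = 25.887 × 0.50 = 12.94 m²
Wide channel: R ≈ y = 0.50 m
Q = (1/n)·A·R^(2/3)·S^(1/2) = (1/0.042) × 12.94 × 0.5000^(2/3) × 0.0091^(1/2) = 18.52 m³/s
V = Q/A = 18.52/12.94 = 1.431 m/s

1.43 m/s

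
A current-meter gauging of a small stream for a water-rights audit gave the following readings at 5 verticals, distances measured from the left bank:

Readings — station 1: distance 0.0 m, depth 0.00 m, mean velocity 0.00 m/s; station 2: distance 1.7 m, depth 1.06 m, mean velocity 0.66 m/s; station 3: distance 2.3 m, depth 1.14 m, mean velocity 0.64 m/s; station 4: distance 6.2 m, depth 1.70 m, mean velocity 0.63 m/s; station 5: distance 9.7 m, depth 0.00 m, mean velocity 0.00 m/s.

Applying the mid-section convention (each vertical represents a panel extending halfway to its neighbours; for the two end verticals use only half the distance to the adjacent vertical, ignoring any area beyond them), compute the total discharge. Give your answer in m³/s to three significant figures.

w_2 = (2.3 − 0.0)/2 = 1.15 m; q_2 = 0.66 × 1.06 × 1.15 = 0.8045 m³/s
w_3 = (6.2 − 1.7)/2 = 2.25 m; q_3 = 0.64 × 1.14 × 2.25 = 1.642 m³/s
w_4 = (9.7 − 2.3)/2 = 3.7 m; q_4 = 0.63 × 1.70 × 3.7 = 3.963 m³/s
Stations 1, 5 contribute zero (depth or velocity is 0).
Q = Σ qᵢ = 6.409 m³/s

6.41 m³/s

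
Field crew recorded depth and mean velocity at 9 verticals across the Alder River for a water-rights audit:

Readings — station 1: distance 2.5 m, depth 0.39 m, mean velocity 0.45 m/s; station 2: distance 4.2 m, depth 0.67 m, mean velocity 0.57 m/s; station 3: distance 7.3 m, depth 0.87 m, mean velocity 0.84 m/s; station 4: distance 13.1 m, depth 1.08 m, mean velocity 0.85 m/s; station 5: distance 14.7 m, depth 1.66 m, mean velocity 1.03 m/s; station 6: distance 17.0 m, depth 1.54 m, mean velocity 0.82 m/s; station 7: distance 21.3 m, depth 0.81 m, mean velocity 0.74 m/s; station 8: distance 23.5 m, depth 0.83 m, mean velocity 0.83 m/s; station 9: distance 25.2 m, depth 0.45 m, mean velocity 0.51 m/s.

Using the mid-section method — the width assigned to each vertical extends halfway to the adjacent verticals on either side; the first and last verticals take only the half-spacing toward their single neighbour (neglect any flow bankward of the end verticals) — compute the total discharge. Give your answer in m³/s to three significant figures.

w_1 = (4.2 − 2.5)/2 = 0.85 m; q_1 = 0.45 × 0.39 × 0.85 = 0.1492 m³/s
w_2 = (7.3 − 2.5)/2 = 2.4 m; q_2 = 0.57 × 0.67 × 2.4 = 0.9166 m³/s
w_3 = (13.1 − 4.2)/2 = 4.45 m; q_3 = 0.84 × 0.87 × 4.45 = 3.252 m³/s
w_4 = (14.7 − 7.3)/2 = 3.7 m; q_4 = 0.85 × 1.08 × 3.7 = 3.397 m³/s
w_5 = (17.0 − 13.1)/2 = 1.95 m; q_5 = 1.03 × 1.66 × 1.95 = 3.334 m³/s
w_6 = (21.3 − 14.7)/2 = 3.3 m; q_6 = 0.82 × 1.54 × 3.3 = 4.167 m³/s
w_7 = (23.5 − 17.0)/2 = 3.25 m; q_7 = 0.74 × 0.81 × 3.25 = 1.948 m³/s
w_8 = (25.2 − 21.3)/2 = 1.95 m; q_8 = 0.83 × 0.83 × 1.95 = 1.343 m³/s
w_9 = (25.2 − 23.5)/2 = 0.85 m; q_9 = 0.51 × 0.45 × 0.85 = 0.1951 m³/s
Q = Σ qᵢ = 18.70 m³/s

18.7 m³/s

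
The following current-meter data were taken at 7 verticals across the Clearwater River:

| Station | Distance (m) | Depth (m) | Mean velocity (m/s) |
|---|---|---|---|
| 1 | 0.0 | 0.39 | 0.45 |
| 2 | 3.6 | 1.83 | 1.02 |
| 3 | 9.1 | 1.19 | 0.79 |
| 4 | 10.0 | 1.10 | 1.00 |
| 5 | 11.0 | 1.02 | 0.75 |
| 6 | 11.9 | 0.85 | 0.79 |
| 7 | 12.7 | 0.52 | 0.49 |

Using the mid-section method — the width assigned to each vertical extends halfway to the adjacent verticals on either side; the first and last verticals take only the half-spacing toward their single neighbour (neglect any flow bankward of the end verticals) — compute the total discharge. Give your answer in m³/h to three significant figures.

51300 m³/h

w_1 = (3.6 − 0.0)/2 = 1.8 m; q_1 = 0.45 × 0.39 × 1.8 = 0.3159 m³/s
w_2 = (9.1 − 0.0)/2 = 4.55 m; q_2 = 1.02 × 1.83 × 4.55 = 8.493 m³/s
w_3 = (10.0 − 3.6)/2 = 3.2 m; q_3 = 0.79 × 1.19 × 3.2 = 3.008 m³/s
w_4 = (11.0 − 9.1)/2 = 0.95 m; q_4 = 1.00 × 1.10 × 0.95 = 1.045 m³/s
w_5 = (11.9 − 10.0)/2 = 0.95 m; q_5 = 0.75 × 1.02 × 0.95 = 0.7268 m³/s
w_6 = (12.7 − 11.0)/2 = 0.85 m; q_6 = 0.79 × 0.85 × 0.85 = 0.5708 m³/s
w_7 = (12.7 − 11.9)/2 = 0.4 m; q_7 = 0.49 × 0.52 × 0.4 = 0.1019 m³/s
Q = Σ qᵢ = 14.26 m³/s
= 14.26 × 3600 = 51340 m³/h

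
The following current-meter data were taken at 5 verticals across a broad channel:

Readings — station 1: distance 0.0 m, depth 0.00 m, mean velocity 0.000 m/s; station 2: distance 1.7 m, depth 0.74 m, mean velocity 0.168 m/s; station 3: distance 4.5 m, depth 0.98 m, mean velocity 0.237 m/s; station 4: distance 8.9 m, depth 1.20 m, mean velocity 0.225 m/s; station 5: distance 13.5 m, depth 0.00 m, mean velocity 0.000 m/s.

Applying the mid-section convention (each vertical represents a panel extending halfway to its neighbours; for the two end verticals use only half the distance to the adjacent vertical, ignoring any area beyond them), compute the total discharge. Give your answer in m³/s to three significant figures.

2.33 m³/s

w_2 = (4.5 − 0.0)/2 = 2.25 m; q_2 = 0.168 × 0.74 × 2.25 = 0.2797 m³/s
w_3 = (8.9 − 1.7)/2 = 3.6 m; q_3 = 0.237 × 0.98 × 3.6 = 0.8361 m³/s
w_4 = (13.5 − 4.5)/2 = 4.5 m; q_4 = 0.225 × 1.20 × 4.5 = 1.215 m³/s
Stations 1, 5 contribute zero (depth or velocity is 0).
Q = Σ qᵢ = 2.331 m³/s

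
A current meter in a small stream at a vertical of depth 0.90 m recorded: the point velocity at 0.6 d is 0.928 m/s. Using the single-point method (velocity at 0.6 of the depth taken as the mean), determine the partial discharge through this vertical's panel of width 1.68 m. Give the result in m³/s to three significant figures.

v̄ = v₀.₆ = 0.928 m/s
q = v̄ × d × w = 0.9280 × 0.90 × 1.68 = 1.403 m³/s

1.40 m³/s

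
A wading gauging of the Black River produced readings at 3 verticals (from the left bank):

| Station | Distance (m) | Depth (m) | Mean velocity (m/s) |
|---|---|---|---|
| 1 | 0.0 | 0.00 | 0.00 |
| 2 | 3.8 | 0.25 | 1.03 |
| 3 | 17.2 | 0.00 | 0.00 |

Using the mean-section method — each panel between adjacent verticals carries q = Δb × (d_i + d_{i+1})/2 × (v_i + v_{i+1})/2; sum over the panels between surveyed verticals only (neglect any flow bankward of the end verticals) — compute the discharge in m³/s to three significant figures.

Panel 1-2: Δb = 3.8 m, d̄ = (0.00+0.25)/2 = 0.125, v̄ = (0.00+1.03)/2 = 0.515 → q = 3.8×0.125×0.515 = 0.2446 m³/s
Panel 2-3: Δb = 13.4 m, d̄ = (0.25+0.00)/2 = 0.125, v̄ = (1.03+0.00)/2 = 0.515 → q = 13.4×0.125×0.515 = 0.8626 m³/s
Q = Σ q = 1.107 m³/s

1.11 m³/s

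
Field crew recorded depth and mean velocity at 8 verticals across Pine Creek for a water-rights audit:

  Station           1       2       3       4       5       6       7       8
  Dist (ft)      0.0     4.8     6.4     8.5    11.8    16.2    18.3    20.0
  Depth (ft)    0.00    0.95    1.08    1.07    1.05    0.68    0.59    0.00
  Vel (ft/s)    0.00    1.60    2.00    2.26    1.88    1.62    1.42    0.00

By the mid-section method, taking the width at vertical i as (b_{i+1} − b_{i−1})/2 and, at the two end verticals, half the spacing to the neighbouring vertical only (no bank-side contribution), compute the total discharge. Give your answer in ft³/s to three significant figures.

w_2 = (6.4 − 0.0)/2 = 3.2 ft; q_2 = 1.60 × 0.95 × 3.2 = 4.864 ft³/s
w_3 = (8.5 − 4.8)/2 = 1.85 ft; q_3 = 2.00 × 1.08 × 1.85 = 3.996 ft³/s
w_4 = (11.8 − 6.4)/2 = 2.7 ft; q_4 = 2.26 × 1.07 × 2.7 = 6.529 ft³/s
w_5 = (16.2 − 8.5)/2 = 3.85 ft; q_5 = 1.88 × 1.05 × 3.85 = 7.600 ft³/s
w_6 = (18.3 − 11.8)/2 = 3.25 ft; q_6 = 1.62 × 0.68 × 3.25 = 3.580 ft³/s
w_7 = (20.0 − 16.2)/2 = 1.9 ft; q_7 = 1.42 × 0.59 × 1.9 = 1.592 ft³/s
Stations 1, 8 contribute zero (depth or velocity is 0).
Q = Σ qᵢ = 28.16 ft³/s

28.2 ft³/s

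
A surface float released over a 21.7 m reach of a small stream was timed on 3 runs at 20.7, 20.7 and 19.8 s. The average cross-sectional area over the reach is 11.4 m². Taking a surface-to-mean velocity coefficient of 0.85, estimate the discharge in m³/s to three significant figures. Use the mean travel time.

10.3 m³/s

t̄ = (20.7 + 20.7 + 19.8) / 3 = 20.4 s
v_surface = L / t̄ = 21.7 / 20.4 = 1.064 m/s
v_mean = 0.85 × 1.064 = 0.9042 m/s
Q = A × v_mean = 11.4 × 0.9042 = 10.31 m³/s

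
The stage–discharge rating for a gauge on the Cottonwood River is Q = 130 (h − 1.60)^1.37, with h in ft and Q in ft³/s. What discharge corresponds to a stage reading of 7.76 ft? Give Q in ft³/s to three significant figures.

Q = 130 × (7.76 − 1.60)^1.37 = 130 × 6.16^1.37 = 1569 ft³/s

1570 ft³/s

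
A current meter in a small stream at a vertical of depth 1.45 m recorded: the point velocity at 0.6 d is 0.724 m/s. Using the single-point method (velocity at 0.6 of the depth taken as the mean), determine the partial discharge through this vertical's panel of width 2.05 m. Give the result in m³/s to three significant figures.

2.15 m³/s

v̄ = v₀.₆ = 0.724 m/s
q = v̄ × d × w = 0.7240 × 1.45 × 2.05 = 2.152 m³/s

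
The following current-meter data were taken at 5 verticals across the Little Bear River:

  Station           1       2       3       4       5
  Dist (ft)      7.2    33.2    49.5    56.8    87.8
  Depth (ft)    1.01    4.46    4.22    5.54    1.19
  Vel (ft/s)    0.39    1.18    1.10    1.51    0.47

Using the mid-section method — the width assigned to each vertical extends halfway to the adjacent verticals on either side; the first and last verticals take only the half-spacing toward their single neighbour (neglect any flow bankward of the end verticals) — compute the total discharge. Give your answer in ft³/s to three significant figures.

w_1 = (33.2 − 7.2)/2 = 13 ft; q_1 = 0.39 × 1.01 × 13 = 5.121 ft³/s
w_2 = (49.5 − 7.2)/2 = 21.15 ft; q_2 = 1.18 × 4.46 × 21.15 = 111.3 ft³/s
w_3 = (56.8 − 33.2)/2 = 11.8 ft; q_3 = 1.10 × 4.22 × 11.8 = 54.78 ft³/s
w_4 = (87.8 − 49.5)/2 = 19.15 ft; q_4 = 1.51 × 5.54 × 19.15 = 160.2 ft³/s
w_5 = (87.8 − 56.8)/2 = 15.5 ft; q_5 = 0.47 × 1.19 × 15.5 = 8.669 ft³/s
Q = Σ qᵢ = 340.1 ft³/s

340 ft³/s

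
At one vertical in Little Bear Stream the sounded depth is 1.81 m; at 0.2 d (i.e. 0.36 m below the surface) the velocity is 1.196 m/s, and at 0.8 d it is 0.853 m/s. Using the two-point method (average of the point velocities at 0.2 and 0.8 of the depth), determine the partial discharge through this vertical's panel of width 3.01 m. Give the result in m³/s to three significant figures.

5.58 m³/s

v̄ = (1.196 + 0.853) / 2 = 1.025 m/s
q = v̄ × d × w = 1.025 × 1.81 × 3.01 = 5.582 m³/s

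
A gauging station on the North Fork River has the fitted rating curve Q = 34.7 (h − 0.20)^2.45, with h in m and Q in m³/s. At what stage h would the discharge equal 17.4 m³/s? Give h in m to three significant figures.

0.954 m

h − h₀ = (Q/C)^(1/b) = (17.4/34.7)^(1/2.45) = 0.7545 m
h = 0.20 + 0.7545 = 0.9545 m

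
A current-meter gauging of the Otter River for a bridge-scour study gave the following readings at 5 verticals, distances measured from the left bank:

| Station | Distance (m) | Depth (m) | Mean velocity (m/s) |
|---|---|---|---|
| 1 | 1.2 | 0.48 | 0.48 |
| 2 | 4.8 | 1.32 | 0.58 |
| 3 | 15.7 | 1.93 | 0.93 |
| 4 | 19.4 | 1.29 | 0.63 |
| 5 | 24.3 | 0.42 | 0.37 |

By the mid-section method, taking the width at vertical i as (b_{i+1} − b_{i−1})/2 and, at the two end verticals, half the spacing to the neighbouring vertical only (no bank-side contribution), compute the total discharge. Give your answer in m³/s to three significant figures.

w_1 = (4.8 − 1.2)/2 = 1.8 m; q_1 = 0.48 × 0.48 × 1.8 = 0.4147 m³/s
w_2 = (15.7 − 1.2)/2 = 7.25 m; q_2 = 0.58 × 1.32 × 7.25 = 5.551 m³/s
w_3 = (19.4 − 4.8)/2 = 7.3 m; q_3 = 0.93 × 1.93 × 7.3 = 13.10 m³/s
w_4 = (24.3 − 15.7)/2 = 4.3 m; q_4 = 0.63 × 1.29 × 4.3 = 3.495 m³/s
w_5 = (24.3 − 19.4)/2 = 2.45 m; q_5 = 0.37 × 0.42 × 2.45 = 0.3807 m³/s
Q = Σ qᵢ = 22.94 m³/s

22.9 m³/s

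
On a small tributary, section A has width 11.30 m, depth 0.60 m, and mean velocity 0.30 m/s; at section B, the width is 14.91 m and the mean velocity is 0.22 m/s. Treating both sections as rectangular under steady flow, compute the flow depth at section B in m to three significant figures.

0.620 m

Q = A₁V₁ = (11.30×0.60) × 0.30 = 2.034 m³/s
d₂ = Q/(b₂ V₂) = 2.034/(14.91×0.22) = 0.6201 m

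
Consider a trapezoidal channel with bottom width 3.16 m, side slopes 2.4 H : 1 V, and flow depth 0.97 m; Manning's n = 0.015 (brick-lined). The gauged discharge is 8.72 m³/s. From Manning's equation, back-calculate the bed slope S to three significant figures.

0.00107

A = (b + z·y)·y = (3.16 + 2.4×0.97)×0.97 = 5.323 m²
P = b + 2y√(1+z²) = 3.16 + 2×0.97×√(1+2.4²) = 8.204 m
R = A/P = 5.323/8.204 = 0.6489 m
S = (Q·n / (1·A·R^(2/3)))² = (8.72×0.015 / (1×5.323×0.7495))² = 0.001075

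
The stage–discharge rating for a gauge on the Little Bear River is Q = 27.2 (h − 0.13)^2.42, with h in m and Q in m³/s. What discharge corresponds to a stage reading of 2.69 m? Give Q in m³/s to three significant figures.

265 m³/s

Q = 27.2 × (2.69 − 0.13)^2.42 = 27.2 × 2.56^2.42 = 264.6 m³/s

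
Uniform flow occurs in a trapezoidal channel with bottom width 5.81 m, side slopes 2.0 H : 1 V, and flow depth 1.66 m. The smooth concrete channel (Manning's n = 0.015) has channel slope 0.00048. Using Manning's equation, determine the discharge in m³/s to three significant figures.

A = (b + z·y)·y = (5.81 + 2.0×1.66)×1.66 = 15.16 m²
P = b + 2y√(1+z²) = 5.81 + 2×1.66×√(1+2.0²) = 13.23 m
R = A/P = 15.16/13.23 = 1.145 m
Q = (1/n)·A·R^(2/3)·S^(1/2) = (1/0.015) × 15.16 × 1.145^(2/3) × 0.00048^(1/2) = 24.23 m³/s

24.2 m³/s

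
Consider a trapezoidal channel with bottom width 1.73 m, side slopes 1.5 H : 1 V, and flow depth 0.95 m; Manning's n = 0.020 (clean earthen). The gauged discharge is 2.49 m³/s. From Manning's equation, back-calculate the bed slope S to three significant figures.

A = (b + z·y)·y = (1.73 + 1.5×0.95)×0.95 = 2.997 m²
P = b + 2y√(1+z²) = 1.73 + 2×0.95×√(1+1.5²) = 5.155 m
R = A/P = 2.997/5.155 = 0.5814 m
S = (Q·n / (1·A·R^(2/3)))² = (2.49×0.020 / (1×2.997×0.6966))² = 0.0005689

0.000569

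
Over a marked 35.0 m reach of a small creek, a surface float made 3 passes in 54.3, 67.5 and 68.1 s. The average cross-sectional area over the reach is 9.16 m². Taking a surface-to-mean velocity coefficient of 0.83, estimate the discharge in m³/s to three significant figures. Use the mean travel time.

4.20 m³/s

t̄ = (54.3 + 67.5 + 68.1) / 3 = 63.3 s
v_surface = L / t̄ = 35.0 / 63.3 = 0.5529 m/s
v_mean = 0.83 × 0.5529 = 0.4589 m/s
Q = A × v_mean = 9.16 × 0.4589 = 4.204 m³/s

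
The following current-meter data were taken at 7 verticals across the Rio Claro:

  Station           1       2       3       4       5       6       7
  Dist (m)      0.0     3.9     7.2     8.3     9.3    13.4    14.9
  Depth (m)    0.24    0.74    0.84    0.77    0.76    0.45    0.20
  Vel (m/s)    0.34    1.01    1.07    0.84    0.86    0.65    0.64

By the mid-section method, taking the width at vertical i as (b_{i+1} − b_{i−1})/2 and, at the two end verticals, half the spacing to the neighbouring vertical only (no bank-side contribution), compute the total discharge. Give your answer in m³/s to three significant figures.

8.09 m³/s

w_1 = (3.9 − 0.0)/2 = 1.95 m; q_1 = 0.34 × 0.24 × 1.95 = 0.1591 m³/s
w_2 = (7.2 − 0.0)/2 = 3.6 m; q_2 = 1.01 × 0.74 × 3.6 = 2.691 m³/s
w_3 = (8.3 − 3.9)/2 = 2.2 m; q_3 = 1.07 × 0.84 × 2.2 = 1.977 m³/s
w_4 = (9.3 − 7.2)/2 = 1.05 m; q_4 = 0.84 × 0.77 × 1.05 = 0.6791 m³/s
w_5 = (13.4 − 8.3)/2 = 2.55 m; q_5 = 0.86 × 0.76 × 2.55 = 1.667 m³/s
w_6 = (14.9 − 9.3)/2 = 2.8 m; q_6 = 0.65 × 0.45 × 2.8 = 0.8190 m³/s
w_7 = (14.9 − 13.4)/2 = 0.75 m; q_7 = 0.64 × 0.20 × 0.75 = 0.09600 m³/s
Q = Σ qᵢ = 8.088 m³/s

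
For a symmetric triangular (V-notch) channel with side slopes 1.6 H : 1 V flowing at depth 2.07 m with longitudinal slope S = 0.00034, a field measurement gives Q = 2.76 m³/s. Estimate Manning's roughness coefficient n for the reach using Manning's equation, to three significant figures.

0.0420

A = z·y² = 1.6×2.07² = 6.856 m²
P = 2y√(1+z²) = 2×2.07×√(1+1.6²) = 7.811 m
R = A/P = 6.856/7.811 = 0.8777 m
n = (1/Q)·A·R^(2/3)·S^(1/2) = (1/2.76) × 6.856 × 0.9167 × 0.01844 = 0.04199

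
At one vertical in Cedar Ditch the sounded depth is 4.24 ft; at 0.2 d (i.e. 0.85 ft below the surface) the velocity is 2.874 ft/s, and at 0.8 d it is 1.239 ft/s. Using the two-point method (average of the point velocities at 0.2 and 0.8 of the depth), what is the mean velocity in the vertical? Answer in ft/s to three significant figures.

v̄ = (2.874 + 1.239) / 2 = 2.057 ft/s

2.06 ft/s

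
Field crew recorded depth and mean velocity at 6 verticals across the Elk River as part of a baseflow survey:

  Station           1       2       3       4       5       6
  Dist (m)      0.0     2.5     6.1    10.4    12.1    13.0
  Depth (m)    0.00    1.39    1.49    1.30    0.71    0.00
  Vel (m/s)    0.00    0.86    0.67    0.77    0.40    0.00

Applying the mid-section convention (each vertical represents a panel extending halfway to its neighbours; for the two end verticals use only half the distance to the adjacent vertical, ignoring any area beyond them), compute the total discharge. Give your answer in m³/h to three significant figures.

w_2 = (6.1 − 0.0)/2 = 3.05 m; q_2 = 0.86 × 1.39 × 3.05 = 3.646 m³/s
w_3 = (10.4 − 2.5)/2 = 3.95 m; q_3 = 0.67 × 1.49 × 3.95 = 3.943 m³/s
w_4 = (12.1 − 6.1)/2 = 3 m; q_4 = 0.77 × 1.30 × 3 = 3.003 m³/s
w_5 = (13.0 − 10.4)/2 = 1.3 m; q_5 = 0.40 × 0.71 × 1.3 = 0.3692 m³/s
Stations 1, 6 contribute zero (depth or velocity is 0).
Q = Σ qᵢ = 10.96 m³/s
= 10.96 × 3600 = 39460 m³/h

39500 m³/h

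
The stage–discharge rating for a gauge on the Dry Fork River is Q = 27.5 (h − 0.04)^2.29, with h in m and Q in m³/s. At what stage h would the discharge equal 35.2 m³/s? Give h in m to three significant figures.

h − h₀ = (Q/C)^(1/b) = (35.2/27.5)^(1/2.29) = 1.114 m
h = 0.04 + 1.114 = 1.154 m

1.15 m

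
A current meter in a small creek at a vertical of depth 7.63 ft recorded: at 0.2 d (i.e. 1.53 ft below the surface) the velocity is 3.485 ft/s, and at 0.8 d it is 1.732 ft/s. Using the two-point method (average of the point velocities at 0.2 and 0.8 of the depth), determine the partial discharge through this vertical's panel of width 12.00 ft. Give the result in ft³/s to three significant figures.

v̄ = (3.485 + 1.732) / 2 = 2.609 ft/s
q = v̄ × d × w = 2.609 × 7.63 × 12.00 = 238.8 ft³/s

239 ft³/s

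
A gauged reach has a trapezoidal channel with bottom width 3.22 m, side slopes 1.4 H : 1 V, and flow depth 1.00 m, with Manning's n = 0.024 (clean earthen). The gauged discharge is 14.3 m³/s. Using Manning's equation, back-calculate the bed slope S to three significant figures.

0.00899

A = (b + z·y)·y = (3.22 + 1.4×1.00)×1.00 = 4.620 m²
P = b + 2y√(1+z²) = 3.22 + 2×1.00×√(1+1.4²) = 6.661 m
R = A/P = 4.620/6.661 = 0.6936 m
S = (Q·n / (1·A·R^(2/3)))² = (14.3×0.024 / (1×4.620×0.7836))² = 0.008988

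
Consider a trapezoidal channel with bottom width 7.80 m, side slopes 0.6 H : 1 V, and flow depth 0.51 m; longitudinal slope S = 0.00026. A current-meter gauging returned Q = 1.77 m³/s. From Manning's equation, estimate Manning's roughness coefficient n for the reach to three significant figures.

A = (b + z·y)·y = (7.80 + 0.6×0.51)×0.51 = 4.134 m²
P = b + 2y√(1+z²) = 7.80 + 2×0.51×√(1+0.6²) = 8.990 m
R = A/P = 4.134/8.990 = 0.4599 m
n = (1/Q)·A·R^(2/3)·S^(1/2) = (1/1.77) × 4.134 × 0.5958 × 0.01612 = 0.02244

0.0224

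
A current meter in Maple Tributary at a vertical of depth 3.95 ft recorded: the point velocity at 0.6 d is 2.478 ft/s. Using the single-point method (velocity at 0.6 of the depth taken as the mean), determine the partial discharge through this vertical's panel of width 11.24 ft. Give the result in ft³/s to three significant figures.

110 ft³/s

v̄ = v₀.₆ = 2.478 ft/s
q = v̄ × d × w = 2.478 × 3.95 × 11.24 = 110.0 ft³/s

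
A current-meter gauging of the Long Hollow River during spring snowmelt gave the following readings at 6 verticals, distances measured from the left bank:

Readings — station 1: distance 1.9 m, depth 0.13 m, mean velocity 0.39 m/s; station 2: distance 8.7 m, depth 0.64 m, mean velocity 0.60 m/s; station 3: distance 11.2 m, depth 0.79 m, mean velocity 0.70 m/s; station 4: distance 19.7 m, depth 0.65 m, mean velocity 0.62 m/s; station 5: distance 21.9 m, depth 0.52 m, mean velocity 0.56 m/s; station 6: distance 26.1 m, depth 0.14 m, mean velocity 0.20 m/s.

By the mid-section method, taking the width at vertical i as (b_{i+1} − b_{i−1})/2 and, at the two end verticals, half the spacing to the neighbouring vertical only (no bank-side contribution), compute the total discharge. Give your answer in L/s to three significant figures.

8150 L/s

w_1 = (8.7 − 1.9)/2 = 3.4 m; q_1 = 0.39 × 0.13 × 3.4 = 0.1724 m³/s
w_2 = (11.2 − 1.9)/2 = 4.65 m; q_2 = 0.60 × 0.64 × 4.65 = 1.786 m³/s
w_3 = (19.7 − 8.7)/2 = 5.5 m; q_3 = 0.70 × 0.79 × 5.5 = 3.042 m³/s
w_4 = (21.9 − 11.2)/2 = 5.35 m; q_4 = 0.62 × 0.65 × 5.35 = 2.156 m³/s
w_5 = (26.1 − 19.7)/2 = 3.2 m; q_5 = 0.56 × 0.52 × 3.2 = 0.9318 m³/s
w_6 = (26.1 − 21.9)/2 = 2.1 m; q_6 = 0.20 × 0.14 × 2.1 = 0.05880 m³/s
Q = Σ qᵢ = 8.146 m³/s
= 8.146 × 1000 = 8146 L/s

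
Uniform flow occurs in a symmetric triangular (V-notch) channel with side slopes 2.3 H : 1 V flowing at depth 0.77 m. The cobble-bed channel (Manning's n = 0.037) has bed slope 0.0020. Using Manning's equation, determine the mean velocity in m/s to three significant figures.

0.604 m/s

A = z·y² = 2.3×0.77² = 1.364 m²
P = 2y√(1+z²) = 2×0.77×√(1+2.3²) = 3.862 m
R = A/P = 1.364/3.862 = 0.3531 m
Q = (1/n)·A·R^(2/3)·S^(1/2) = (1/0.037) × 1.364 × 0.3531^(2/3) × 0.0020^(1/2) = 0.8234 m³/s
V = Q/A = 0.8234/1.364 = 0.6038 m/s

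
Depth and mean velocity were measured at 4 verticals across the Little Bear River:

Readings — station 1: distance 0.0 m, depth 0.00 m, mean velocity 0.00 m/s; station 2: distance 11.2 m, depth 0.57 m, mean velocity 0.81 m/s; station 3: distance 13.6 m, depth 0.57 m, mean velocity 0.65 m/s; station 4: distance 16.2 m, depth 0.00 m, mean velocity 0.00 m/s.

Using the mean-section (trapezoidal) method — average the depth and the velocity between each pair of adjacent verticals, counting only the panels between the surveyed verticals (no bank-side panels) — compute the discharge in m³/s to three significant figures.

Panel 1-2: Δb = 11.2 m, d̄ = (0.00+0.57)/2 = 0.285, v̄ = (0.00+0.81)/2 = 0.405 → q = 11.2×0.285×0.405 = 1.293 m³/s
Panel 2-3: Δb = 2.4 m, d̄ = (0.57+0.57)/2 = 0.57, v̄ = (0.81+0.65)/2 = 0.73 → q = 2.4×0.57×0.73 = 0.9986 m³/s
Panel 3-4: Δb = 2.6 m, d̄ = (0.57+0.00)/2 = 0.285, v̄ = (0.65+0.00)/2 = 0.325 → q = 2.6×0.285×0.325 = 0.2408 m³/s
Q = Σ q = 2.532 m³/s

2.53 m³/s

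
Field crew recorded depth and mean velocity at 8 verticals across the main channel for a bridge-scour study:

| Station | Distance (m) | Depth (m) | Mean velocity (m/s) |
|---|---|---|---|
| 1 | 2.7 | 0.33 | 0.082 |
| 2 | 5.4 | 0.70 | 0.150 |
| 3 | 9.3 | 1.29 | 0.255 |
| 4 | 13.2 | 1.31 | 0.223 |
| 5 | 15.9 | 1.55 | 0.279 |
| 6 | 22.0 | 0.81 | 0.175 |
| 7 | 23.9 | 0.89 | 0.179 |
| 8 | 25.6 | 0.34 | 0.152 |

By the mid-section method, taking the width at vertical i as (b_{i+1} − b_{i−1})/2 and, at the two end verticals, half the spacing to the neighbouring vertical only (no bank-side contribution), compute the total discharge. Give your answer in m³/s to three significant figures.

w_1 = (5.4 − 2.7)/2 = 1.35 m; q_1 = 0.082 × 0.33 × 1.35 = 0.03653 m³/s
w_2 = (9.3 − 2.7)/2 = 3.3 m; q_2 = 0.150 × 0.70 × 3.3 = 0.3465 m³/s
w_3 = (13.2 − 5.4)/2 = 3.9 m; q_3 = 0.255 × 1.29 × 3.9 = 1.283 m³/s
w_4 = (15.9 − 9.3)/2 = 3.3 m; q_4 = 0.223 × 1.31 × 3.3 = 0.9640 m³/s
w_5 = (22.0 − 13.2)/2 = 4.4 m; q_5 = 0.279 × 1.55 × 4.4 = 1.903 m³/s
w_6 = (23.9 − 15.9)/2 = 4 m; q_6 = 0.175 × 0.81 × 4 = 0.5670 m³/s
w_7 = (25.6 − 22.0)/2 = 1.8 m; q_7 = 0.179 × 0.89 × 1.8 = 0.2868 m³/s
w_8 = (25.6 − 23.9)/2 = 0.85 m; q_8 = 0.152 × 0.34 × 0.85 = 0.04393 m³/s
Q = Σ qᵢ = 5.430 m³/s

5.43 m³/s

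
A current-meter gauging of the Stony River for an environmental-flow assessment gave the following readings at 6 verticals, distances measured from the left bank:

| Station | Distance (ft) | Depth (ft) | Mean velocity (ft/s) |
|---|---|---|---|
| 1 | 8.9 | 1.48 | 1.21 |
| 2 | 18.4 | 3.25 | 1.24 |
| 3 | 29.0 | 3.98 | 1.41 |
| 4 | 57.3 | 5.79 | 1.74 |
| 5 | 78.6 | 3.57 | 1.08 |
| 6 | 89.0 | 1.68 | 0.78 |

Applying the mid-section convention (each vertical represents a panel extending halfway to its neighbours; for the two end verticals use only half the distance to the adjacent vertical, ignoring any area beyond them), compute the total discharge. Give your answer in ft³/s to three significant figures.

w_1 = (18.4 − 8.9)/2 = 4.75 ft; q_1 = 1.21 × 1.48 × 4.75 = 8.506 ft³/s
w_2 = (29.0 − 8.9)/2 = 10.05 ft; q_2 = 1.24 × 3.25 × 10.05 = 40.50 ft³/s
w_3 = (57.3 − 18.4)/2 = 19.45 ft; q_3 = 1.41 × 3.98 × 19.45 = 109.1 ft³/s
w_4 = (78.6 − 29.0)/2 = 24.8 ft; q_4 = 1.74 × 5.79 × 24.8 = 249.9 ft³/s
w_5 = (89.0 − 57.3)/2 = 15.85 ft; q_5 = 1.08 × 3.57 × 15.85 = 61.11 ft³/s
w_6 = (89.0 − 78.6)/2 = 5.2 ft; q_6 = 0.78 × 1.68 × 5.2 = 6.814 ft³/s
Q = Σ qᵢ = 475.9 ft³/s

476 ft³/s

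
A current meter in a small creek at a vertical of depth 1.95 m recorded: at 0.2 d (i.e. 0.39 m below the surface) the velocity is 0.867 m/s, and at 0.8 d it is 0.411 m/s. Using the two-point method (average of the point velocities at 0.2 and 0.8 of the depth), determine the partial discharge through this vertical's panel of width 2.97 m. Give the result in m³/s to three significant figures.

3.70 m³/s

v̄ = (0.867 + 0.411) / 2 = 0.6390 m/s
q = v̄ × d × w = 0.6390 × 1.95 × 2.97 = 3.701 m³/s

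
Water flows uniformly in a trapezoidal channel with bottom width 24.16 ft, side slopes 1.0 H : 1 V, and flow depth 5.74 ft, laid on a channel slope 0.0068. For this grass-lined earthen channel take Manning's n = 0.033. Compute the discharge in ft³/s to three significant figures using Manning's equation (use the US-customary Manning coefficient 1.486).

1670 ft³/s

A = (b + z·y)·y = (24.16 + 1.0×5.74)×5.74 = 171.6 ft²
P = b + 2y√(1+z²) = 24.16 + 2×5.74×√(1+1.0²) = 40.40 ft
R = A/P = 171.6/40.40 = 4.249 ft
Q = (1.486/n)·A·R^(2/3)·S^(1/2) = (1.486/0.033) × 171.6 × 4.249^(2/3) × 0.0068^(1/2) = 1672 ft³/s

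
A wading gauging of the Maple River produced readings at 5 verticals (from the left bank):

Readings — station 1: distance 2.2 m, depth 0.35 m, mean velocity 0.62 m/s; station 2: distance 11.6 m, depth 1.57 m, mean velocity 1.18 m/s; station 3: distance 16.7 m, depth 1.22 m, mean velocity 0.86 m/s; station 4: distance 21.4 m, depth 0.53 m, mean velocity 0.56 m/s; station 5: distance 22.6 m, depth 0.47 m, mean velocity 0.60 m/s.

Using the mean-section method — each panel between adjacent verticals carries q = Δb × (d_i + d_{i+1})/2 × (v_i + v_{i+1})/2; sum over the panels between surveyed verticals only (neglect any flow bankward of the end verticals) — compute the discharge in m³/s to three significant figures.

Panel 1-2: Δb = 9.4 m, d̄ = (0.35+1.57)/2 = 0.96, v̄ = (0.62+1.18)/2 = 0.9 → q = 9.4×0.96×0.9 = 8.122 m³/s
Panel 2-3: Δb = 5.1 m, d̄ = (1.57+1.22)/2 = 1.395, v̄ = (1.18+0.86)/2 = 1.02 → q = 5.1×1.395×1.02 = 7.257 m³/s
Panel 3-4: Δb = 4.7 m, d̄ = (1.22+0.53)/2 = 0.875, v̄ = (0.86+0.56)/2 = 0.71 → q = 4.7×0.875×0.71 = 2.920 m³/s
Panel 4-5: Δb = 1.2 m, d̄ = (0.53+0.47)/2 = 0.5, v̄ = (0.56+0.60)/2 = 0.58 → q = 1.2×0.5×0.58 = 0.3480 m³/s
Q = Σ q = 18.65 m³/s

18.6 m³/s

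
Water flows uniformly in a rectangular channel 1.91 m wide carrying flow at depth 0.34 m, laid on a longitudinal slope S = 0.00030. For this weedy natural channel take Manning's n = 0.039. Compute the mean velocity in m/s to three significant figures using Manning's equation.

0.177 m/s

A = b·y = 1.91 × 0.34 = 0.6494 m²
P = b + 2y = 1.91 + 2×0.34 = 2.590 m
R = A/P = 0.6494/2.590 = 0.2507 m
Q = (1/n)·A·R^(2/3)·S^(1/2) = (1/0.039) × 0.6494 × 0.2507^(2/3) × 0.00030^(1/2) = 0.1147 m³/s
V = Q/A = 0.1147/0.6494 = 0.1766 m/s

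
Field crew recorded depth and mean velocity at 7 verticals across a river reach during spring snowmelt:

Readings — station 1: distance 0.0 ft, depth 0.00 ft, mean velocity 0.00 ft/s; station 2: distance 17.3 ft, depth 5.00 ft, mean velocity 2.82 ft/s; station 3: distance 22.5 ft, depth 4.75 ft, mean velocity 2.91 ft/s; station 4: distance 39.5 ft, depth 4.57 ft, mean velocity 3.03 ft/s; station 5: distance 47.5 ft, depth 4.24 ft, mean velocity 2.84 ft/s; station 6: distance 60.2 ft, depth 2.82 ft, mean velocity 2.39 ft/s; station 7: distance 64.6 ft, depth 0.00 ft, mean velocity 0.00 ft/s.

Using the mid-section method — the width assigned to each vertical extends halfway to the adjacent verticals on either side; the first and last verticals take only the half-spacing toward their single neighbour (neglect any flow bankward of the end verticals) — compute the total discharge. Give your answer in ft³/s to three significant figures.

667 ft³/s

w_2 = (22.5 − 0.0)/2 = 11.25 ft; q_2 = 2.82 × 5.00 × 11.25 = 158.6 ft³/s
w_3 = (39.5 − 17.3)/2 = 11.1 ft; q_3 = 2.91 × 4.75 × 11.1 = 153.4 ft³/s
w_4 = (47.5 − 22.5)/2 = 12.5 ft; q_4 = 3.03 × 4.57 × 12.5 = 173.1 ft³/s
w_5 = (60.2 − 39.5)/2 = 10.35 ft; q_5 = 2.84 × 4.24 × 10.35 = 124.6 ft³/s
w_6 = (64.6 − 47.5)/2 = 8.55 ft; q_6 = 2.39 × 2.82 × 8.55 = 57.63 ft³/s
Stations 1, 7 contribute zero (depth or velocity is 0).
Q = Σ qᵢ = 667.4 ft³/s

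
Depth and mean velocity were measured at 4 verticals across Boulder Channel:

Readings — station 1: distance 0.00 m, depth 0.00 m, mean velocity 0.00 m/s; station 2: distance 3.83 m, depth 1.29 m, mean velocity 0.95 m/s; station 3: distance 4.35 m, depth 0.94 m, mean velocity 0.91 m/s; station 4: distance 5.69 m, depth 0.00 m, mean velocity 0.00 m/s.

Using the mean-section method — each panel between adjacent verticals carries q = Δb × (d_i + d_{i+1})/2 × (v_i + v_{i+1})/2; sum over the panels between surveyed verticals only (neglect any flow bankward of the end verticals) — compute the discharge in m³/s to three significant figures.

Panel 1-2: Δb = 3.83 m, d̄ = (0.00+1.29)/2 = 0.645, v̄ = (0.00+0.95)/2 = 0.475 → q = 3.83×0.645×0.475 = 1.173 m³/s
Panel 2-3: Δb = 0.52 m, d̄ = (1.29+0.94)/2 = 1.115, v̄ = (0.95+0.91)/2 = 0.93 → q = 0.52×1.115×0.93 = 0.5392 m³/s
Panel 3-4: Δb = 1.34 m, d̄ = (0.94+0.00)/2 = 0.47, v̄ = (0.91+0.00)/2 = 0.455 → q = 1.34×0.47×0.455 = 0.2866 m³/s
Q = Σ q = 1.999 m³/s

2.00 m³/s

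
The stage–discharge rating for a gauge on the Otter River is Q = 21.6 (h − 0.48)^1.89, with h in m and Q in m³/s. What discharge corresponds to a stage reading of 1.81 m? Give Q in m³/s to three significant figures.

Q = 21.6 × (1.81 − 0.48)^1.89 = 21.6 × 1.33^1.89 = 37.03 m³/s

37.0 m³/s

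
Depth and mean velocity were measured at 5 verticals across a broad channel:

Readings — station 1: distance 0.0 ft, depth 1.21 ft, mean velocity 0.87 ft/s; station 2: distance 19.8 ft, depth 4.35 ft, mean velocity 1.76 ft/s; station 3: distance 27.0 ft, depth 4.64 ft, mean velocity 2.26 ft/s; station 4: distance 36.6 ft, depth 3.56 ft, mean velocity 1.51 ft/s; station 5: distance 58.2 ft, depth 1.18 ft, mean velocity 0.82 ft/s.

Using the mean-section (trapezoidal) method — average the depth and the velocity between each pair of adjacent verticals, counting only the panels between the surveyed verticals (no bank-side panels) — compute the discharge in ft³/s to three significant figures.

Panel 1-2: Δb = 19.8 ft, d̄ = (1.21+4.35)/2 = 2.78, v̄ = (0.87+1.76)/2 = 1.315 → q = 19.8×2.78×1.315 = 72.38 ft³/s
Panel 2-3: Δb = 7.2 ft, d̄ = (4.35+4.64)/2 = 4.495, v̄ = (1.76+2.26)/2 = 2.01 → q = 7.2×4.495×2.01 = 65.05 ft³/s
Panel 3-4: Δb = 9.6 ft, d̄ = (4.64+3.56)/2 = 4.1, v̄ = (2.26+1.51)/2 = 1.885 → q = 9.6×4.1×1.885 = 74.19 ft³/s
Panel 4-5: Δb = 21.6 ft, d̄ = (3.56+1.18)/2 = 2.37, v̄ = (1.51+0.82)/2 = 1.165 → q = 21.6×2.37×1.165 = 59.64 ft³/s
Q = Σ q = 271.3 ft³/s

271 ft³/s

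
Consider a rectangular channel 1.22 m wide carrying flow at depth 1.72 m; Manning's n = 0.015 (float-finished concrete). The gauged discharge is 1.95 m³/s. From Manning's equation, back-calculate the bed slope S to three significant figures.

0.000563

A = b·y = 1.22 × 1.72 = 2.098 m²
P = b + 2y = 1.22 + 2×1.72 = 4.660 m
R = A/P = 2.098/4.660 = 0.4503 m
S = (Q·n / (1·A·R^(2/3)))² = (1.95×0.015 / (1×2.098×0.5875))² = 0.0005630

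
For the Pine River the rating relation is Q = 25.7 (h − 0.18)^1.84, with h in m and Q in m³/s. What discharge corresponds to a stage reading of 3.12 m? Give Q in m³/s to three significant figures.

Q = 25.7 × (3.12 − 0.18)^1.84 = 25.7 × 2.94^1.84 = 186.9 m³/s

187 m³/s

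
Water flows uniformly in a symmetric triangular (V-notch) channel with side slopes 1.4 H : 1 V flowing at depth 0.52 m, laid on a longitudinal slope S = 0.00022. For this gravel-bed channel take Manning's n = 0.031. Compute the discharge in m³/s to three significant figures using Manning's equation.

0.0643 m³/s

A = z·y² = 1.4×0.52² = 0.3786 m²
P = 2y√(1+z²) = 2×0.52×√(1+1.4²) = 1.789 m
R = A/P = 0.3786/1.789 = 0.2116 m
Q = (1/n)·A·R^(2/3)·S^(1/2) = (1/0.031) × 0.3786 × 0.2116^(2/3) × 0.00022^(1/2) = 0.06431 m³/s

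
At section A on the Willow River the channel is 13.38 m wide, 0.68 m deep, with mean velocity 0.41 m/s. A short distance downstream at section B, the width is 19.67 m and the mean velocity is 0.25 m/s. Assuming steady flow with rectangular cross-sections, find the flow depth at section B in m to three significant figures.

0.759 m

Q = A₁V₁ = (13.38×0.68) × 0.41 = 3.730 m³/s
d₂ = Q/(b₂ V₂) = 3.730/(19.67×0.25) = 0.7586 m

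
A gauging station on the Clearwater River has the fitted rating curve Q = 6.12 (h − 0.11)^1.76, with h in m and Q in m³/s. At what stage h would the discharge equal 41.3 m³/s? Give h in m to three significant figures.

h − h₀ = (Q/C)^(1/b) = (41.3/6.12)^(1/1.76) = 2.959 m
h = 0.11 + 2.959 = 3.069 m

3.07 m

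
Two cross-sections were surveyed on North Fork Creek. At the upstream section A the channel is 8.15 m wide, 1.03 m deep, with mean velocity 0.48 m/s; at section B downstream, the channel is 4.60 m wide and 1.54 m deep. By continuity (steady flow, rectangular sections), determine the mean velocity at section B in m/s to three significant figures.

0.569 m/s

Q = A₁V₁ = (8.15×1.03) × 0.48 = 4.029 m³/s
A₂ = 4.60 × 1.54 = 7.084 m²
V₂ = Q/A₂ = 4.029/7.084 = 0.5688 m/s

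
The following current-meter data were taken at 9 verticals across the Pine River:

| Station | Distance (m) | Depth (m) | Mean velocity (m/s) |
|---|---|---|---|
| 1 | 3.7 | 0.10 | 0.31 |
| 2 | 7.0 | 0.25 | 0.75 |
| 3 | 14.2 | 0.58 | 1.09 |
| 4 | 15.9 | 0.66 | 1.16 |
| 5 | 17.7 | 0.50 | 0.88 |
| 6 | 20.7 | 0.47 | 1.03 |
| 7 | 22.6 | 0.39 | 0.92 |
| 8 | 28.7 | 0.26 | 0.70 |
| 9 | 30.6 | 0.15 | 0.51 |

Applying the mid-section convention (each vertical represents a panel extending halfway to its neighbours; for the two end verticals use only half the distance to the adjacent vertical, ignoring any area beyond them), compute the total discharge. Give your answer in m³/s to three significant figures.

w_1 = (7.0 − 3.7)/2 = 1.65 m; q_1 = 0.31 × 0.10 × 1.65 = 0.05115 m³/s
w_2 = (14.2 − 3.7)/2 = 5.25 m; q_2 = 0.75 × 0.25 × 5.25 = 0.9844 m³/s
w_3 = (15.9 − 7.0)/2 = 4.45 m; q_3 = 1.09 × 0.58 × 4.45 = 2.813 m³/s
w_4 = (17.7 − 14.2)/2 = 1.75 m; q_4 = 1.16 × 0.66 × 1.75 = 1.340 m³/s
w_5 = (20.7 − 15.9)/2 = 2.4 m; q_5 = 0.88 × 0.50 × 2.4 = 1.056 m³/s
w_6 = (22.6 − 17.7)/2 = 2.45 m; q_6 = 1.03 × 0.47 × 2.45 = 1.186 m³/s
w_7 = (28.7 − 20.7)/2 = 4 m; q_7 = 0.92 × 0.39 × 4 = 1.435 m³/s
w_8 = (30.6 − 22.6)/2 = 4 m; q_8 = 0.70 × 0.26 × 4 = 0.7280 m³/s
w_9 = (30.6 − 28.7)/2 = 0.95 m; q_9 = 0.51 × 0.15 × 0.95 = 0.07268 m³/s
Q = Σ qᵢ = 9.667 m³/s

9.67 m³/s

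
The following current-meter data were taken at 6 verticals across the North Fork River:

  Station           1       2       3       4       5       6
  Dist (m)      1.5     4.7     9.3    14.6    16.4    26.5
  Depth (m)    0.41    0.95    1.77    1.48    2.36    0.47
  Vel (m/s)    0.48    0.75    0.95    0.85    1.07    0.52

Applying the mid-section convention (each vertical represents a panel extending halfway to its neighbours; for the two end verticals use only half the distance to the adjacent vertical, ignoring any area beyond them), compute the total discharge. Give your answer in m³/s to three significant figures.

w_1 = (4.7 − 1.5)/2 = 1.6 m; q_1 = 0.48 × 0.41 × 1.6 = 0.3149 m³/s
w_2 = (9.3 − 1.5)/2 = 3.9 m; q_2 = 0.75 × 0.95 × 3.9 = 2.779 m³/s
w_3 = (14.6 − 4.7)/2 = 4.95 m; q_3 = 0.95 × 1.77 × 4.95 = 8.323 m³/s
w_4 = (16.4 − 9.3)/2 = 3.55 m; q_4 = 0.85 × 1.48 × 3.55 = 4.466 m³/s
w_5 = (26.5 − 14.6)/2 = 5.95 m; q_5 = 1.07 × 2.36 × 5.95 = 15.02 m³/s
w_6 = (26.5 − 16.4)/2 = 5.05 m; q_6 = 0.52 × 0.47 × 5.05 = 1.234 m³/s
Q = Σ qᵢ = 32.14 m³/s

32.1 m³/s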